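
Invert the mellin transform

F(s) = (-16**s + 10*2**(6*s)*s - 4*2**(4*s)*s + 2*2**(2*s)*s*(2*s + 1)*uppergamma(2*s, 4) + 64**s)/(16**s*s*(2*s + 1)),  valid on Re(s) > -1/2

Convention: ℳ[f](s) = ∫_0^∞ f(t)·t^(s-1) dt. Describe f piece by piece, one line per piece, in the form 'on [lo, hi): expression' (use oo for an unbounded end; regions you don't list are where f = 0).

on [0, 1): sqrt(t)
on [1, 4): 2*sqrt(t) + 1
on [4, oo): exp(-2*sqrt(t))

undo the power substitution: t on [0, 1); 2*t + 1 on [1, 2); exp(-2*t) on [2, ∞)
the 3 pieces separated at 1, 4 each add one integral
on [0, 1) integrate f = sqrt(t) against the kernel
∫ over [1, 4) of (2*sqrt(t) + 1)·t^(s-1) joins the sum
∫ over [4, ∞) of exp(-2*sqrt(t))·t^(s-1) joins the sum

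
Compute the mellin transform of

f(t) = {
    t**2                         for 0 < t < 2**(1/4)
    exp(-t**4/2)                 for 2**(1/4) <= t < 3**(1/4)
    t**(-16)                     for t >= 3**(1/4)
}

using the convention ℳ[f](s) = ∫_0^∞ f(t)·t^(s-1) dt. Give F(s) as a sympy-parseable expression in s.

(81*2**(s/4)*(s - 16)*(s + 2)*uppergamma(s/4, 1) - 81*2**(s/4)*(s - 16)*(s + 2)*uppergamma(s/4, 3/2) + 324*2**(s/4 + 1/2)*(s - 16) - 4*3**(s/4)*(s + 2))/(324*(s - 16)*(s + 2))
  -2 < Re(s) < 16

undo the power substitution: t on [0, sqrt(2)); exp(-t**2/2) on [sqrt(2), sqrt(3)); t**(-8) on [sqrt(3), ∞)
the power substitution comes off first: sqrt(t) on [0, 2); exp(-t/2) on [2, 3); t**(-4) on [3, ∞)
breakpoints 2**(1/4), 3**(1/4): one integral from each of the 3 segments
for t in [0, 2**(1/4)): the term is ∫ t**2·t^(s-1)
∫ exp(-t**4/2)·t^(s-1) over [2**(1/4), 3**(1/4))
between 3**(1/4) and ∞ the integrand is t**(-16)·t^(s-1)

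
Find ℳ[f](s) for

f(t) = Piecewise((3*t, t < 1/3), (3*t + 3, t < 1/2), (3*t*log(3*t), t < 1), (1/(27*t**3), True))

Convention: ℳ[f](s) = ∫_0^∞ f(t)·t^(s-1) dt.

peel off the common scale on t: t on [0, 1); t + 3 on [1, 3/2); t*log(t) on [3/2, 3); …
along the cuts 1/3, 1/2, 1, ℳ[f](s) splits into 4 integrals
segment [0, 1/3) carries 3*t; integrate it
piece [1/3, 1/2): integrate (3*t + 3) against the kernel
∫ 3*t*log(3*t)·t^(s-1) over [1/2, 1)
over [1, ∞), the kernel integral of 1/(27*t**3) enters the sum

(-162*2**s*s*(s - 3)*(s**2 + 2*s + 1) - 162*2**s*(s - 3)*(s**2 + 2*s + 1) - 81*3**s*s**2*(s - 3)*(s + 1)*log(3) + 81*3**s*s**2*(s - 3)*(s + 1)*log(2) - 81*3**s*s*(s - 3)*(s + 1)*log(3) + 81*3**s*s*(s - 3)*(s + 1)*log(2) + 81*3**s*s*(s - 3)*(s + 1) + 243*3**s*s*(s - 3)*(s**2 + 2*s + 1) + 162*3**s*(s - 3)*(s**2 + 2*s + 1) + 162*6**s*s**2*(s - 3)*(s + 1)*log(3) - 162*6**s*s*(s - 3)*(s + 1) + 162*6**s*s*(s - 3)*(s + 1)*log(3) - 2*6**s*s*(s + 1)*(s**2 + 2*s + 1))/(54*6**s*s*(s - 3)*(s + 1)*(s**2 + 2*s + 1))
  -1 < Re(s) < 3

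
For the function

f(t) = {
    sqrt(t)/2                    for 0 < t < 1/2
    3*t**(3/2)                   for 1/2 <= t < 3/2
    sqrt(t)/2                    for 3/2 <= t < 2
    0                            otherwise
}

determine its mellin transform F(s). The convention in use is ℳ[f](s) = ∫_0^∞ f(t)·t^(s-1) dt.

integrate the 3 segments split at 1/2, 3/2, then add the results
the [0, 1/2) slice contributes ∫ sqrt(t)/2·t^(s-1) dt
∫ over [1/2, 3/2) of 3*t**(3/2)·t^(s-1) joins the sum
piece [3/2, 2): integrate sqrt(t)/2 against the kernel

2**(1/2 - s)*(2**(2*s + 1)*s + 8*3**(s + 1/2)*s + 3**(s + 3/2) + 3*4**s - 2*s)/(4*s**2 + 8*s + 3)
  Re(s) > -1/2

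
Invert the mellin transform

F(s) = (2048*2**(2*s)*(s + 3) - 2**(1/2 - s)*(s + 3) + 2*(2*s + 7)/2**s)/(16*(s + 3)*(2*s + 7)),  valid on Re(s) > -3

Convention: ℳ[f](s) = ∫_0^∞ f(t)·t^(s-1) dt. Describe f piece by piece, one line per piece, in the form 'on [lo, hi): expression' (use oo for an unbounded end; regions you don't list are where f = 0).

linearity at 1/2 turns ℳ[f](s) into 2 summed integrals
between 0 and 1/2 the integrand is t**3·t^(s-1)
on [1/2, 4) integrate f = t**(7/2)/2 against the kernel

on [0, 1/2): t**3
on [1/2, 4): t**(7/2)/2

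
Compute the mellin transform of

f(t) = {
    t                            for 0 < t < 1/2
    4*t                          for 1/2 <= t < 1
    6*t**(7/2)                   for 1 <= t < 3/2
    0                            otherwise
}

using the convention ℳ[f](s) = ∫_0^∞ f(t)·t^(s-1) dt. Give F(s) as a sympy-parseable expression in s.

(-3*2**(-s - 1)*(2*s + 7) + 12*(3/2)**(s + 7/2)*(s + 1) - 4*s + 16)/((s + 1)*(2*s + 7))
  Re(s) > -1

split f at 1/2, 1: ℳ[f](s) collects 3 kernel integrals
on [0, 1/2) integrate f = t against the kernel
segment [1/2, 1) carries 4*t; integrate it
segment 1 to 3/2 holds 6*t**(7/2); add its integral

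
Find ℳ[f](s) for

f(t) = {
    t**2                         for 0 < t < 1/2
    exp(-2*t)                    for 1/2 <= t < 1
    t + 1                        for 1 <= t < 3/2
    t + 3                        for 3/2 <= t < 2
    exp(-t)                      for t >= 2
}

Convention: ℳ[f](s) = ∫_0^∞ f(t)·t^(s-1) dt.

(20*2**(2*s)*s*(s + 2) + 12*2**(2*s)*(s + 2) + 4*2**s*s*(s + 1)*(s + 2)*uppergamma(s, 2) - 8*2**s*s*(s + 2) - 4*2**s*(s + 2) - 8*3**s*s*(s + 2) - 8*3**s*(s + 2) + 4*s*(s + 1)*(s + 2)*uppergamma(s, 1) - 4*s*(s + 1)*(s + 2)*uppergamma(s, 2) + s*(s + 1))/(4*2**s*s*(s + 1)*(s + 2))
  Re(s) > -2

integrate the 5 segments split at 1/2, 1, 3/2, 2, then add the results
∫ t**2·t^(s-1) over [0, 1/2)
segment [1/2, 1) carries exp(-2*t); integrate it
between 1 and 3/2 the integrand is (t + 1)·t^(s-1)
segment 3/2 to 2 holds (t + 3); add its integral
[2, ∞) adds the kernel integral of exp(-t)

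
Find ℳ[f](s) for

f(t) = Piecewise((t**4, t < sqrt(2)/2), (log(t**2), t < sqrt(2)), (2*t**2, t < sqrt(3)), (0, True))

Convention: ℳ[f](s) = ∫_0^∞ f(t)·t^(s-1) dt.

peel off the power substitution: t**2 on [0, 1/2); log(t) on [1/2, 2); 2*t on [2, 3)
summing 3 kernel integrals split by sqrt(2)/2, sqrt(2) yields ℳ[f](s)
between 0 and sqrt(2)/2 the integrand is t**4·t^(s-1)
segment [sqrt(2)/2, sqrt(2)) carries log(t**2); integrate it
the [sqrt(2), sqrt(3)) slice contributes ∫ 2*t**2·t^(s-1) dt

(sqrt(2)/2)**s*(-16*2**s*s**2*(s + 4) + 4*2**s*s*(s + 2)*(s + 4)*log(2) - 8*2**s*(s + 2)*(s + 4) + 24*6**(s/2)*s**2*(s + 4) + s**2*(s + 2) + 4*s*(s + 2)*(s + 4)*log(2) + 8*(s + 2)*(s + 4))/(4*s**2*(s + 2)*(s + 4))
  Re(s) > -4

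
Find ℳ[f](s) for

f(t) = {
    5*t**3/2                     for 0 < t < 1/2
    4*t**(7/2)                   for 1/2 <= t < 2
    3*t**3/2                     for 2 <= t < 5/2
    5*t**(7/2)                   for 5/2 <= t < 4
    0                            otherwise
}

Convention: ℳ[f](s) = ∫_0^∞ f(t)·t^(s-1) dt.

(20480*2**(2*s)*(s + 3) - 192*2**s*(2*s + 7) - 1250*2**(1/2 - s)*5**(s + 1/2)*(s + 3) - 8*2**(1/2 - s)*(s + 3) + 1024*2**(s + 1/2)*(s + 3) + 375*(5/2)**s*(2*s + 7) + 5*(2*s + 7)/2**s)/(16*(s + 3)*(2*s + 7))
  Re(s) > -3

linearity at 1/2, 2, 5/2 turns ℳ[f](s) into 4 summed integrals
on [0, 1/2): add ∫ 5*t**3/2·t^(s-1) dt
∫ 4*t**(7/2)·t^(s-1) over [1/2, 2)
for t in [2, 5/2): the term is ∫ 3*t**3/2·t^(s-1)
between 5/2 and 4 the integrand is 5*t**(7/2)·t^(s-1)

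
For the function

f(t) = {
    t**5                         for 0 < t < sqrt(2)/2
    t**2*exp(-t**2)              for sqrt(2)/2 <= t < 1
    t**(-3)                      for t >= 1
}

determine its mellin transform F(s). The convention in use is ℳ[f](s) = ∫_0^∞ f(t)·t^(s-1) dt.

(4*2**(s/2)*(s - 3)*(s + 5)*uppergamma(s/2 + 1, 1/2) - 4*2**(s/2)*(s - 3)*(s + 5)*uppergamma(s/2 + 1, 1) - 8*2**(s/2)*(s + 5) + sqrt(2)*(s - 3))/(8*2**(s/2)*(s - 3)*(s + 5))
  -5 < Re(s) < 3

undo the power substitution: t**(5/2) on [0, 1/2); t*exp(-t) on [1/2, 1); t**(-3/2) on [1, ∞)
reversing the shared t-power: t**(3/2) on [0, 1/2); exp(-t) on [1/2, 1); t**(-5/2) on [1, ∞)
summing 3 kernel integrals split by sqrt(2)/2, 1 yields ℳ[f](s)
segment 0 to sqrt(2)/2 holds t**5; add its integral
for t in [sqrt(2)/2, 1): the term is ∫ t**2*exp(-t**2)·t^(s-1)
on [1, ∞) integrate f = t**(-3) against the kernel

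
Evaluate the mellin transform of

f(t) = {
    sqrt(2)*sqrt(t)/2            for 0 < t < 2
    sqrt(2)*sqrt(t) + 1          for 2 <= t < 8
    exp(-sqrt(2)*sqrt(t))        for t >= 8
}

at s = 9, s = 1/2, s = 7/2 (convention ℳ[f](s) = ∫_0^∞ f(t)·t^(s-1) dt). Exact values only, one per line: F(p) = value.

reversing the common scale on t: sqrt(t) on [0, 1); 2*sqrt(t) + 1 on [1, 4); exp(-2*sqrt(t)) on [4, ∞)
the power substitution comes off first: t on [0, 1); 2*t + 1 on [1, 2); exp(-2*t) on [2, ∞)
treat the 3 regions marked off by 2, 8 separately and sum
on [0, 2): add ∫ sqrt(2)*sqrt(t)/2·t^(s-1) dt
on [2, 8): add ∫ (sqrt(2)*sqrt(t) + 1)·t^(s-1) dt
over [8, ∞), the kernel integral of exp(-sqrt(2)*sqrt(t)) enters the sum

F(9) = 1357088256/19 + 75858870095744*exp(-4)
F(1/2) = sqrt(2)*(1 + 9*exp(4))*exp(-4)
F(7/2) = sqrt(2)*(4370 + 9186*exp(4)/7)*exp(-4)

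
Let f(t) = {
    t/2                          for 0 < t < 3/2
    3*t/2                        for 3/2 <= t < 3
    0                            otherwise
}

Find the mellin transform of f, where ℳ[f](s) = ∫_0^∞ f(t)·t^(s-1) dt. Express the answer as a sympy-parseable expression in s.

3*(-3**s + 3*6**s)/(2*2**s*(s + 1))
  Re(s) > -1

treat the 2 regions marked off by 3/2 separately and sum
[0, 3/2) adds the kernel integral of t/2
over [3/2, 3), the kernel integral of 3*t/2 enters the sum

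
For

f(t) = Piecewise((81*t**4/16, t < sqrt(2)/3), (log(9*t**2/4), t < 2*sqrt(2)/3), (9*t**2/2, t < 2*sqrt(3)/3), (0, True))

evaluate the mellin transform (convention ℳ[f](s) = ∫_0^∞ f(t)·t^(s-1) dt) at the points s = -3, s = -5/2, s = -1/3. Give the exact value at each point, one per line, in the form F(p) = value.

F(-3) = 3*sqrt(2)*(-12*sqrt(6) - 27*log(2) + 68)/32
F(-5/2) = 3*2**(3/4)*sqrt(3)*(-100*6**(3/4) - log(2**(15*sqrt(2) + 120)) + 146 + 288*sqrt(2))/400
F(-1/3) = 3*2**(5/6)*3**(1/3)*(-748*2**(2/3) - log(2**(110*2**(2/3) + 220)) + 44*6**(5/6) + 1325)/440

invert the common scale on t to get t**4 on [0, sqrt(2)/2); log(t**2) on [sqrt(2)/2, sqrt(2)); 2*t**2 on [sqrt(2), sqrt(3))
invert the power substitution to get t**2 on [0, 1/2); log(t) on [1/2, 2); 2*t on [2, 3)
linearity at sqrt(2)/3, 2*sqrt(2)/3 turns ℳ[f](s) into 3 summed integrals
[0, sqrt(2)/3) adds the kernel integral of 81*t**4/16
segment [sqrt(2)/3, 2*sqrt(2)/3) carries log(9*t**2/4); integrate it
the [2*sqrt(2)/3, 2*sqrt(3)/3) slice contributes ∫ 9*t**2/2·t^(s-1) dt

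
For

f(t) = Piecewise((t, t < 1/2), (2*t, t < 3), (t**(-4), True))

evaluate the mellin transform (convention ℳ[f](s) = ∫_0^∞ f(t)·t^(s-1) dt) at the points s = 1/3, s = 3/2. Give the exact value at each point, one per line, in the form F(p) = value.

cuts at 1/2, 3: linearity sums the 3 kernel integrals
segment [0, 1/2) carries t; integrate it
segment 1/2 to 3 holds 2*t; add its integral
[3, ∞) adds the kernel integral of t**(-4)

F(1/3) = 2**(2/3)*(-891 + 10700*6**(1/3))/4752
F(3/2) = sqrt(2)*(-27 + 1948*sqrt(6))/540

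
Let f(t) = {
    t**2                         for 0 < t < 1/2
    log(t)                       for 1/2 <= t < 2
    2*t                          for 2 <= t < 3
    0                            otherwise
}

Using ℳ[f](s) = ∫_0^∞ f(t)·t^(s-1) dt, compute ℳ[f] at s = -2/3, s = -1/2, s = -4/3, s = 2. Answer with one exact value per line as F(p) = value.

summing 3 kernel integrals split by 1/2, 2 yields ℳ[f](s)
for t in [0, 1/2): the term is ∫ t**2·t^(s-1)
piece [1/2, 2): integrate log(t) against the kernel
∫ 2*t·t^(s-1) over [2, 3)

F(-2/3) = 3*2**(2/3)*(-19*2**(2/3) - log(2**(2*2**(2/3) + 8)) + 13 + 16*6**(1/3))/16
F(-1/2) = sqrt(2)*(-18*log(2) - 11 + 12*sqrt(6))/6
F(-4/3) = 2**(1/3)*(-64*6**(2/3) - log(2**(12*2**(1/3) + 96)) + 120 + 183*2**(1/3))/64
F(2) = 17*log(2)/8 + 2255/192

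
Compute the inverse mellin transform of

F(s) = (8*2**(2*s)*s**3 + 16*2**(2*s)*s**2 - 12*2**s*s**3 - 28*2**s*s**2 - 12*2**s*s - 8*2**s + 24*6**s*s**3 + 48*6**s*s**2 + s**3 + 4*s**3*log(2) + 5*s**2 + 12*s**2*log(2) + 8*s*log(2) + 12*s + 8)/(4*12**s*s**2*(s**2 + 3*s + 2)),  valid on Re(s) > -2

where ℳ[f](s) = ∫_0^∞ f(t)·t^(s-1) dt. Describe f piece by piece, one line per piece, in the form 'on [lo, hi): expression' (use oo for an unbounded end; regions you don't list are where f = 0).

invert the common scale on t to get 9*t**2 on [0, 1/6); log(3*t) on [1/6, 1/3); 9*t on [1/3, 2/3); …
back out the common scale on t: t**2 on [0, 1/2); log(t) on [1/2, 1); 3*t on [1, 2); …
back out the shared t-power: t on [0, 1/2); log(t)/t on [1/2, 1); 3 on [1, 2); …
linearity at 1/12, 1/6, 1/3 turns ℳ[f](s) into 4 summed integrals
over [0, 1/12), the kernel integral of 36*t**2 enters the sum
piece [1/12, 1/6): integrate log(6*t) against the kernel
for t in [1/6, 1/3): the term is ∫ 18*t·t^(s-1)
over [1/3, 1/2), the kernel integral of 12*t enters the sum

on [0, 1/12): 36*t**2
on [1/12, 1/6): log(6*t)
on [1/6, 1/3): 18*t
on [1/3, 1/2): 12*t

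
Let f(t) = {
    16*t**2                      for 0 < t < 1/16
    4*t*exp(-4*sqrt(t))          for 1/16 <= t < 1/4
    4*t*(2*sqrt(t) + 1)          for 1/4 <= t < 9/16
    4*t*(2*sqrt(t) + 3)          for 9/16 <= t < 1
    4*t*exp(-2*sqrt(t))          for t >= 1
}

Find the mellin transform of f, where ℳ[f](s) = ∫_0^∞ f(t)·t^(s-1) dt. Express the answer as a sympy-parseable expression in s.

strip the power substitution: 16*t**4 on [0, 1/4); 4*t**2*exp(-4*t) on [1/4, 1/2); 4*t**2*(2*t + 1) on [1/2, 3/4); …
remove the common scale on t first: t**4 on [0, 1/2); t**2*exp(-2*t) on [1/2, 1); t**2*(t + 1) on [1, 3/2); …
remove the shared t-power first: t**2 on [0, 1/2); exp(-2*t) on [1/2, 1); t + 1 on [1, 3/2); …
integrate the 5 segments split at 1/16, 1/4, 9/16, 1, then add the results
on [0, 1/16) integrate f = 16*t**2 against the kernel
between 1/16 and 1/4 the integrand is 4*t*exp(-4*sqrt(t))·t^(s-1)
segment 1/4 to 9/16 holds 4*t*(2*sqrt(t) + 1); add its integral
on [9/16, 1) integrate f = 4*t*(2*sqrt(t) + 3) against the kernel
∫ 4*t*exp(-2*sqrt(t))·t^(s-1) over [1, ∞)

(640*2**(4*s)*(s + 1)*(s + 2) + 192*2**(4*s)*(s + 2) + 32*2**(2*s)*(s + 1)*(s + 2)*(2*s + 3)*uppergamma(2*s + 2, 2) - 64*2**(2*s)*(s + 1)*(s + 2) - 16*2**(2*s)*(s + 2) - 144*3**(2*s)*(s + 1)*(s + 2) - 72*3**(2*s)*(s + 2) + 8*(s + 1)*(s + 2)*(2*s + 3)*uppergamma(2*s + 2, 1) - 8*(s + 1)*(s + 2)*(2*s + 3)*uppergamma(2*s + 2, 2) + (s + 1)*(2*s + 3))/(16*2**(4*s)*(s + 1)*(s + 2)*(2*s + 3))
  Re(s) > -2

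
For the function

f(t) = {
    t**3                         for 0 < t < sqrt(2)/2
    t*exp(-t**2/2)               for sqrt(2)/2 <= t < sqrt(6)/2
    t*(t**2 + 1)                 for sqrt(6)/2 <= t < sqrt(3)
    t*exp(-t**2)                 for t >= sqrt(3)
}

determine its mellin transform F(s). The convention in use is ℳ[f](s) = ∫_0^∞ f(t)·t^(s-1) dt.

reversing the power substitution: t**(3/2) on [0, 1/2); sqrt(t)*exp(-t/2) on [1/2, 3/2); sqrt(t)*(t + 1) on [3/2, 3); …
strip the shared t-power: t on [0, 1/2); exp(-t/2) on [1/2, 3/2); t + 1 on [3/2, 3); …
the 4 pieces separated at sqrt(2)/2, sqrt(6)/2, sqrt(3) each add one integral
segment 0 to sqrt(2)/2 holds t**3; add its integral
segment sqrt(2)/2 to sqrt(6)/2 holds t*exp(-t**2/2); add its integral
∫ t*(t**2 + 1)·t^(s-1) over [sqrt(6)/2, sqrt(3))
between sqrt(3) and ∞ the integrand is t*exp(-t**2)·t^(s-1)

2**(1/2 - s/2)*(2*2**s*(s + 1)*(s + 3)*uppergamma(s/2 + 1/2, 1/4) - 2*2**s*(s + 1)*(s + 3)*uppergamma(s/2 + 1/2, 3/4) + 2**(s/2 + 1/2)*(s + 1)*(s + 3)*uppergamma(s/2 + 1/2, 3) - 5*3**(s/2 + 1/2)*(s + 1) - 4*3**(s/2 + 1/2) + 8*6**(s/2 + 1/2)*(s + 1) + 4*6**(s/2 + 1/2) + s + 1)/(4*(s + 1)*(s + 3))
  Re(s) > -3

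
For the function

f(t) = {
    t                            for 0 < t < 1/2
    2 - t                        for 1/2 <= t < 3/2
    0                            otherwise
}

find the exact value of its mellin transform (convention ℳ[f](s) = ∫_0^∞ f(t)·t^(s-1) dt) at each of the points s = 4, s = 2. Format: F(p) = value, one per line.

f breaks at 1/2 into 2 integrals to sum
∫ over [0, 1/2) of t·t^(s-1) joins the sum
∫ (2 - t)·t^(s-1) over [1/2, 3/2)

F(4) = 159/160
F(2) = 23/24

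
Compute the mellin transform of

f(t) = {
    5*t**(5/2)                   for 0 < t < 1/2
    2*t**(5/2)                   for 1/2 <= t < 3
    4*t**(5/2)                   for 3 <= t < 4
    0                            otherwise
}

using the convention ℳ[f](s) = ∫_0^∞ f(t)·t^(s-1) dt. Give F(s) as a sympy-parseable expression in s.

the 3 pieces separated at 1/2, 3 each add one integral
on [0, 1/2) integrate f = 5*t**(5/2) against the kernel
between 1/2 and 3 the integrand is 2*t**(5/2)·t^(s-1)
over [3, 4), the kernel integral of 4*t**(5/2) enters the sum

2*(3*2**(-s - 5/2) - 2*3**(s + 5/2) + 4*4**(s + 5/2))/(2*s + 5)
  Re(s) > -5/2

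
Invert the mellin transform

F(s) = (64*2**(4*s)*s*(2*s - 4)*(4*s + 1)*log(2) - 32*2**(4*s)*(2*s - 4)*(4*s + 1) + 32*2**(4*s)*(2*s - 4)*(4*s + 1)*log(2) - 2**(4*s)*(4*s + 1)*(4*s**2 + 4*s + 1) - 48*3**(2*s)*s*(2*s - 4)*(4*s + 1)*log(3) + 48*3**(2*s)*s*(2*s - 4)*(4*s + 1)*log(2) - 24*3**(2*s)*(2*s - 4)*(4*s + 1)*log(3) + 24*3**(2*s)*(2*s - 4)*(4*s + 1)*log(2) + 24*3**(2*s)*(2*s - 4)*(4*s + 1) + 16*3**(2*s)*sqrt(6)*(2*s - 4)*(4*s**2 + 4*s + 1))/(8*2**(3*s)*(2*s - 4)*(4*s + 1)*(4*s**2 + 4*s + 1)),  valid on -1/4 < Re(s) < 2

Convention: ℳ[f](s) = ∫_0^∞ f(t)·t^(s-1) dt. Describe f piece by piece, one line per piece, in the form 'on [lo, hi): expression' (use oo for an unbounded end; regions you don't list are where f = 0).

on [0, 9/8): 2**(1/4)*t**(1/4)
on [9/8, 2): sqrt(2)*sqrt(t)*log(sqrt(2)*sqrt(t))
on [2, oo): 1/(4*t**2)

undo the common scale on t: t**(1/4) on [0, 9/4); sqrt(t)*log(sqrt(t)) on [9/4, 4); t**(-2) on [4, ∞)
the power substitution comes off first: sqrt(t) on [0, 3/2); t*log(t) on [3/2, 2); t**(-4) on [2, ∞)
cuts at 9/8, 2: linearity sums the 3 kernel integrals
segment [0, 9/8) carries 2**(1/4)*t**(1/4); integrate it
piece [9/8, 2): integrate sqrt(2)*sqrt(t)*log(sqrt(2)*sqrt(t)) against the kernel
∫ over [2, ∞) of 1/(4*t**2)·t^(s-1) joins the sum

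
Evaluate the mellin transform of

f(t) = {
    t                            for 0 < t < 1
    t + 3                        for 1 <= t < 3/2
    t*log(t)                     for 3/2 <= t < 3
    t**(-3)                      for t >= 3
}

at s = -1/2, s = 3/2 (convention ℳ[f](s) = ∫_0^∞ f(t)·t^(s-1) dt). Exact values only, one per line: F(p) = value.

F(-1/2) = -2266*sqrt(3)/567 + sqrt(6) + log(2**(sqrt(6))*3**(-sqrt(6) + 2*sqrt(3))) + 6
F(3/2) = -922*sqrt(3)/675 - 2 + 213*sqrt(6)/100 + log(2**(9*sqrt(6)/20)*3**(-9*sqrt(6)/20 + 18*sqrt(3)/5))

breakpoints 1, 3/2, 3: one integral from each of the 4 segments
on [0, 1): add ∫ t·t^(s-1) dt
on [1, 3/2): add ∫ (t + 3)·t^(s-1) dt
segment [3/2, 3) carries t*log(t); integrate it
on [3, ∞): add ∫ t**(-3)·t^(s-1) dt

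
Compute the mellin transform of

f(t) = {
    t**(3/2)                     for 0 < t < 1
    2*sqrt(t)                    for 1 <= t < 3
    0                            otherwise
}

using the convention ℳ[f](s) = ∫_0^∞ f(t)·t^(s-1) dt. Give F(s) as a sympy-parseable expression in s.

decompose at 1; ℳ[f](s) sums the 2 pieces' integrals
the [0, 1) slice contributes ∫ t**(3/2)·t^(s-1) dt
for t in [1, 3): the term is ∫ 2*sqrt(t)·t^(s-1)

(4*sqrt(3)*3**s*(2*s + 3) - 4*s - 10)/((2*s + 1)*(2*s + 3))
  Re(s) > -3/2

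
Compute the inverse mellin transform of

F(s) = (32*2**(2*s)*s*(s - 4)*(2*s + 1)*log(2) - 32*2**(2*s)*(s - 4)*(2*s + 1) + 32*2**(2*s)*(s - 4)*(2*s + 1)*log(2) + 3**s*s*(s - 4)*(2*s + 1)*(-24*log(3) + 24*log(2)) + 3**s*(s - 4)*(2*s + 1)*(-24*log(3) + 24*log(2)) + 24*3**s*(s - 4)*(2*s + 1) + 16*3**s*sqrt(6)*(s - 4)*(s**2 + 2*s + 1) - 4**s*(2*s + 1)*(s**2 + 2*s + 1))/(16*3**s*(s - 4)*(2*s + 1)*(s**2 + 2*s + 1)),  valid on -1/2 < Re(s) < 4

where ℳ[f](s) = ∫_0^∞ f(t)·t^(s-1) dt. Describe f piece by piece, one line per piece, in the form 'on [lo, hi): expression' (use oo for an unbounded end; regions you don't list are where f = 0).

back out the common scale on t: sqrt(t) on [0, 3/2); t*log(t) on [3/2, 2); t**(-4) on [2, ∞)
along the cuts 1, 4/3, ℳ[f](s) splits into 3 integrals
over [0, 1), the kernel integral of sqrt(6)*sqrt(t)/2 enters the sum
over [1, 4/3), the kernel integral of 3*t*log(3*t/2)/2 enters the sum
[4/3, ∞) adds the kernel integral of 16/(81*t**4)

on [0, 1): sqrt(6)*sqrt(t)/2
on [1, 4/3): 3*t*log(3*t/2)/2
on [4/3, oo): 16/(81*t**4)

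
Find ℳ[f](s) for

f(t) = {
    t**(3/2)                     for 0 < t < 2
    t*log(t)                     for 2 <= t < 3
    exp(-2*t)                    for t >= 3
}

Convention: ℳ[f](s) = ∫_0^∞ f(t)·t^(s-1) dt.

slice at 2, 3, transform all 3 pieces, and sum them
over [0, 2), the kernel integral of t**(3/2) enters the sum
on [2, 3) integrate f = t*log(t) against the kernel
∫ exp(-2*t)·t^(s-1) over [3, ∞)

(-12**s*s*(2*s + 3)*log(4) - 12**s*(2*s + 3)*log(4) + 12**s*(4*s + 6) + 12**s*sqrt(2)*(4*s**2 + 8*s + 4) + 3*18**s*s*(2*s + 3)*log(3) + 18**s*(-6*s - 9) + 3*18**s*(2*s + 3)*log(3) + 3**s*(2*s + 3)*(s**2 + 2*s + 1)*uppergamma(s, 6))/(6**s*(2*s + 3)*(s**2 + 2*s + 1))
  Re(s) > -3/2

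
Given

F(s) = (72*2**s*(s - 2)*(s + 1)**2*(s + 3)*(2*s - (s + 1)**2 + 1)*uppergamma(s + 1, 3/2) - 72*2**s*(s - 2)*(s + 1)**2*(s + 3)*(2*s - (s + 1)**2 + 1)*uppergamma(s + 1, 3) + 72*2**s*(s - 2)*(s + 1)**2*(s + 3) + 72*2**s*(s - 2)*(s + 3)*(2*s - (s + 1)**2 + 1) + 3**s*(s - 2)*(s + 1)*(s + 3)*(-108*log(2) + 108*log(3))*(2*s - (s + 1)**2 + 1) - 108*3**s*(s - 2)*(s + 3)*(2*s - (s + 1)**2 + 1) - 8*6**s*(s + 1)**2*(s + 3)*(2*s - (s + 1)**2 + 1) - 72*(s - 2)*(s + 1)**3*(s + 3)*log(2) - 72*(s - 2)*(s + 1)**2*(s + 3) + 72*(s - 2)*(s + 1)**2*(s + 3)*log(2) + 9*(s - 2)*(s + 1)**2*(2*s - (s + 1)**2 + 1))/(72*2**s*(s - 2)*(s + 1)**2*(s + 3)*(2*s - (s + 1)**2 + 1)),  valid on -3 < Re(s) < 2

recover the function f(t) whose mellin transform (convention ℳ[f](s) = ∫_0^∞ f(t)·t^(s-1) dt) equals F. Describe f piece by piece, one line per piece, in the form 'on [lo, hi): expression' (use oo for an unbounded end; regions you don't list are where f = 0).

on [0, 1/2): t**3
on [1/2, 1): log(t)
on [1, 3/2): t*log(t)
on [3/2, 3): t*exp(-t)
on [3, oo): t**(-2)

remove the shared t-power first: t**2 on [0, 1/2); log(t)/t on [1/2, 1); log(t) on [1, 3/2); …
the 5 pieces separated at 1/2, 1, 3/2, 3 each add one integral
piece [0, 1/2): integrate t**3 against the kernel
[1/2, 1) adds the kernel integral of log(t)
over [1, 3/2), the kernel integral of t*log(t) enters the sum
segment 3/2 to 3 holds t*exp(-t); add its integral
[3, ∞) adds the kernel integral of t**(-2)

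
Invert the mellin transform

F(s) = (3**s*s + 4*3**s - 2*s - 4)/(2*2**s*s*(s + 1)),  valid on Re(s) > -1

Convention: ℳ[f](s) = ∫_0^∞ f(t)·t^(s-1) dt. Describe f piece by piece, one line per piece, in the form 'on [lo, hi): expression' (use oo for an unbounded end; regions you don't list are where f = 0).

on [0, 1/2): t
on [1/2, 3/2): 2 - t

the 2 pieces separated at 1/2 each add one integral
∫ t·t^(s-1) over [0, 1/2)
between 1/2 and 3/2 the integrand is (2 - t)·t^(s-1)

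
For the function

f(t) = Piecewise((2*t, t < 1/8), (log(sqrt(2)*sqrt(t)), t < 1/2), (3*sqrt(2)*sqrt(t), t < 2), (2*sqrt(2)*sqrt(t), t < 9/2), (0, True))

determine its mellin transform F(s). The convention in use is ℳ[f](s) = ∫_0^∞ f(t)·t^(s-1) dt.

undo the common scale on t: t on [0, 1/4); log(sqrt(t)) on [1/4, 1); 3*sqrt(t) on [1, 4); …
the shared t-power comes off first: sqrt(t) on [0, 1/4); log(sqrt(t))/sqrt(t) on [1/4, 1); 3 on [1, 4); …
invert the power substitution to get t on [0, 1/2); log(t)/t on [1/2, 1); 3 on [1, 2); …
treat the 4 regions marked off by 1/8, 1/2, 2 separately and sum
over [0, 1/8), the kernel integral of 2*t enters the sum
∫ over [1/8, 1/2) of log(sqrt(2)*sqrt(t))·t^(s-1) joins the sum
∫ over [1/2, 2) of 3*sqrt(2)*sqrt(t)·t^(s-1) joins the sum
over [2, 9/2), the kernel integral of 2*sqrt(2)*sqrt(t) enters the sum

(16*2**(4*s)*s**3 + 16*2**(4*s)*s**2 - 24*2**(2*s)*s**3 - 28*2**(2*s)*s**2 - 6*2**(2*s)*s - 2*2**(2*s) + 48*6**(2*s)*s**3 + 48*6**(2*s)*s**2 + 2*s**3 + 8*s**3*log(2) + 5*s**2 + 12*s**2*log(2) + 4*s*log(2) + 6*s + 2)/(4*2**(3*s)*s**2*(2*s**2 + 3*s + 1))
  Re(s) > -1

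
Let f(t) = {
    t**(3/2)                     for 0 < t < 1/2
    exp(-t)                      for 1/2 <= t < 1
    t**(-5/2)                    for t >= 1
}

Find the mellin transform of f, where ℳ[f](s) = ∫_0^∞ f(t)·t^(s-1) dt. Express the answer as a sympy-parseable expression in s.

(2*2**s*(2*s - 5)*(2*s + 3)*uppergamma(s, 1/2) - 2*2**s*(2*s - 5)*(2*s + 3)*uppergamma(s, 1) - 4*2**s*(2*s + 3) + sqrt(2)*(2*s - 5))/(2*2**s*(2*s - 5)*(2*s + 3))
  -3/2 < Re(s) < 5/2

linearity at 1/2, 1 turns ℳ[f](s) into 3 summed integrals
∫ over [0, 1/2) of t**(3/2)·t^(s-1) joins the sum
between 1/2 and 1 the integrand is exp(-t)·t^(s-1)
the [1, ∞) slice contributes ∫ t**(-5/2)·t^(s-1) dt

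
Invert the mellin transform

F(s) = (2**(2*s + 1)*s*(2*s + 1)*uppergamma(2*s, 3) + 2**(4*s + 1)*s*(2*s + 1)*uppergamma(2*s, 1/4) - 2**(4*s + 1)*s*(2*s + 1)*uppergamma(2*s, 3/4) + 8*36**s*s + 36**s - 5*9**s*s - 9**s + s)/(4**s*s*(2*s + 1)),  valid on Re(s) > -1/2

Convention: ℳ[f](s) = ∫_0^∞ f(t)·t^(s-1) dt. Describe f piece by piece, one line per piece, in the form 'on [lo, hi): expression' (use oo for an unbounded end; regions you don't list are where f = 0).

on [0, 1/4): sqrt(t)
on [1/4, 9/4): exp(-sqrt(t)/2)
on [9/4, 9): sqrt(t) + 1
on [9, oo): exp(-sqrt(t))

invert the power substitution to get t on [0, 1/2); exp(-t/2) on [1/2, 3/2); t + 1 on [3/2, 3); …
split f at 1/4, 9/4, 9: ℳ[f](s) collects 4 kernel integrals
[0, 1/4) adds the kernel integral of sqrt(t)
∫ exp(-sqrt(t)/2)·t^(s-1) over [1/4, 9/4)
on [9/4, 9) integrate f = (sqrt(t) + 1) against the kernel
for t in [9, ∞): the term is ∫ exp(-sqrt(t))·t^(s-1)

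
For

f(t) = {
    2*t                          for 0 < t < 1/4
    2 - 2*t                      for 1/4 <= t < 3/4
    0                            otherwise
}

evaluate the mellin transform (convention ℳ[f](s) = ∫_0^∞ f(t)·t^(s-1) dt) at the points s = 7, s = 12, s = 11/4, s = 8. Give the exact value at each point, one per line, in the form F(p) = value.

the common scale on t comes off first: t on [0, 1/2); 2 - t on [1/2, 3/2)
slice at 1/4, transform all 2 pieces, and sum them
segment [0, 1/4) carries 2*t; integrate it
on [1/4, 3/4): add ∫ (2 - 2*t)·t^(s-1) dt

F(7) = 24039/1835008
F(12) = 2125757/1308622848
F(11/4) = sqrt(2)*(-38 + 243*3**(3/4))/5280
F(8) = 9839/1179648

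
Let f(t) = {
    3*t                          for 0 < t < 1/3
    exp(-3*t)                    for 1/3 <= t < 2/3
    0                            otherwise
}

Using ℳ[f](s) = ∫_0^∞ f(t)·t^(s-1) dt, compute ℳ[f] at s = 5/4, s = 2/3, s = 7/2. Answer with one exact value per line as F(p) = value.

peel off the common scale on t: 2*t on [0, 1/2); exp(-2*t) on [1/2, 1)
peel off the common scale on t: t on [0, 1); exp(-t) on [1, 2)
slice at 1/3, transform all 2 pieces, and sum them
segment 0 to 1/3 holds 3*t; add its integral
the [1/3, 2/3) slice contributes ∫ exp(-3*t)·t^(s-1) dt

F(5/4) = 3**(3/4)*(-9*uppergamma(5/4, 2) + 9*uppergamma(5/4, 1) + 4)/81
F(2/3) = 3**(1/3)*(-5*uppergamma(2/3, 2) + 5*uppergamma(2/3, 1) + 3)/15
F(7/2) = sqrt(3)*(-918*sqrt(2) + (-135*sqrt(pi)*erfc(sqrt(2)) + 16 + 135*sqrt(pi)*erfc(1))*exp(2) + 522*E)*exp(-2)/5832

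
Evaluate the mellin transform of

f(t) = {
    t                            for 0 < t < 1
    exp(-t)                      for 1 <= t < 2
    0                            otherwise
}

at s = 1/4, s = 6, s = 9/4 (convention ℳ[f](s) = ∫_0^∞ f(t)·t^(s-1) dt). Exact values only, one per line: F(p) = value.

F(1/4) = -uppergamma(1/4, 2) + uppergamma(1/4, 1) + 4/5
F(6) = -872*exp(-2) + 1/7 + 326*exp(-1)
F(9/4) = -uppergamma(9/4, 2) + 4/13 + uppergamma(9/4, 1)

slice at 1, transform all 2 pieces, and sum them
∫ over [0, 1) of t·t^(s-1) joins the sum
over [1, 2), the kernel integral of exp(-t) enters the sum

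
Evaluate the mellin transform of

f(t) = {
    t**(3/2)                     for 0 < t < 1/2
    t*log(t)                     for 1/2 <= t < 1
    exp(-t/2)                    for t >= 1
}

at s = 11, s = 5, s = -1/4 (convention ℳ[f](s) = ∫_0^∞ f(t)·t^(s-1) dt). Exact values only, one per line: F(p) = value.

linearity at 1/2, 1 turns ℳ[f](s) into 3 summed integrals
piece [0, 1/2): integrate t**(3/2) against the kernel
∫ t*log(t)·t^(s-1) over [1/2, 1)
segment 1 to ∞ holds exp(-t/2); add its integral

F(11) = -455/65536 + sqrt(2)/102400 + log(2)/49152 + 12252937722*exp(-1/2)
F(5) = -7/256 + sqrt(2)/832 + log(2)/384 + 1266*exp(-1/2)
F(-1/4) = 2**(1/4)*(-80*2**(3/4) + 18*sqrt(2) + 45*sqrt(2)*uppergamma(-1/4, 1/2) + 60*log(2) + 80)/90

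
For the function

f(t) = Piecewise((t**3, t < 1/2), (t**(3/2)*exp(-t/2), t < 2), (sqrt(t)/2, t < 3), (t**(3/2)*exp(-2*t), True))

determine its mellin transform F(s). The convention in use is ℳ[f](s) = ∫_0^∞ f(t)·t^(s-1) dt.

strip the shared t-power: t**(5/2) on [0, 1/2); t*exp(-t/2) on [1/2, 2); 1/2 on [2, 3); …
remove the shared t-power first: t**(3/2) on [0, 1/2); exp(-t/2) on [1/2, 2); 1/(2*t) on [2, 3); …
slice at 1/2, 2, 3, transform all 4 pieces, and sum them
on [0, 1/2) integrate f = t**3 against the kernel
between 1/2 and 2 the integrand is t**(3/2)*exp(-t/2)·t^(s-1)
for t in [2, 3): the term is ∫ sqrt(t)/2·t^(s-1)
segment [3, ∞) carries t**(3/2)*exp(-2*t); integrate it

12**(1/2 - s)*(-32*2**(2*s)*6**(s + 1/2)*(s + 3)*(2*s + 1)*uppergamma(s + 3/2, 1) - 16*2**(2*s)*6**(s + 1/2)*(s + 3) + 16*24**(s + 1/2)*(s + 3)*(2*s + 1)*uppergamma(s + 3/2, 1/4) + 48*6**(2*s)*(s + 3) + 4*6**(s + 1/2)*(s + 3)*(2*s + 1)*uppergamma(s + 3/2, 6) + sqrt(2)*6**(s + 1/2)*(2*s + 1))/(96*(s + 3)*(2*s + 1))
  Re(s) > -3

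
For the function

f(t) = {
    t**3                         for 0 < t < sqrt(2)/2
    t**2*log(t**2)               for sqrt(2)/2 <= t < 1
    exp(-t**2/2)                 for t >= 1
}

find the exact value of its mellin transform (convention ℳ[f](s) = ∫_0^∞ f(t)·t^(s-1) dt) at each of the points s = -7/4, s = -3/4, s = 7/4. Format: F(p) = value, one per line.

invert the power substitution to get t**(3/2) on [0, 1/2); t*log(t) on [1/2, 1); exp(-t/2) on [1, ∞)
slice at sqrt(2)/2, 1, transform all 3 pieces, and sum them
segment 0 to sqrt(2)/2 holds t**3; add its integral
for t in [sqrt(2)/2, 1): the term is ∫ t**2*log(t**2)·t^(s-1)
∫ over [1, ∞) of exp(-t**2/2)·t^(s-1) joins the sum

F(-7/4) = 2**(7/8)*(-640*2**(1/8) + 5*2**(1/4)*uppergamma(-7/8, 1/2) + 8*sqrt(2) + 80*log(2) + 640)/40
F(-3/4) = 2**(3/8)*(-576*2**(5/8) + 100*sqrt(2) + 225*2**(1/4)*uppergamma(-3/8, 1/2) + 360*log(2) + 576)/900
F(7/4) = 2**(1/8)*(-608*2**(7/8) + 304 + 225*sqrt(2) + 570*log(2) + 4275*2**(3/4)*uppergamma(7/8, 1/2))/8550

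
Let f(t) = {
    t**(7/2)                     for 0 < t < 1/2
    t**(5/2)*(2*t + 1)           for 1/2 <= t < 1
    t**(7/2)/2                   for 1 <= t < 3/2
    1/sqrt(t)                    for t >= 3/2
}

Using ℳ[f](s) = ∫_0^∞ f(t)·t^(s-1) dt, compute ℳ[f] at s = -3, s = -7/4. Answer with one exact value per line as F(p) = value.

F(-3) = 1 + 599*sqrt(6)/1134 + sqrt(2)
F(-7/4) = 2**(1/4)*(-2754 + 953*3**(3/4) + 3726*2**(3/4))/3402

remove the shared t-power first: t**3 on [0, 1/2); t**2*(2*t + 1) on [1/2, 1); t**3/2 on [1, 3/2); …
peel off the shared t-power: t on [0, 1/2); 2*t + 1 on [1/2, 1); t/2 on [1, 3/2); …
the 4 pieces separated at 1/2, 1, 3/2 each add one integral
segment [0, 1/2) carries t**(7/2); integrate it
segment 1/2 to 1 holds t**(5/2)*(2*t + 1); add its integral
∫ over [1, 3/2) of t**(7/2)/2·t^(s-1) joins the sum
segment 3/2 to ∞ holds 1/sqrt(t); add its integral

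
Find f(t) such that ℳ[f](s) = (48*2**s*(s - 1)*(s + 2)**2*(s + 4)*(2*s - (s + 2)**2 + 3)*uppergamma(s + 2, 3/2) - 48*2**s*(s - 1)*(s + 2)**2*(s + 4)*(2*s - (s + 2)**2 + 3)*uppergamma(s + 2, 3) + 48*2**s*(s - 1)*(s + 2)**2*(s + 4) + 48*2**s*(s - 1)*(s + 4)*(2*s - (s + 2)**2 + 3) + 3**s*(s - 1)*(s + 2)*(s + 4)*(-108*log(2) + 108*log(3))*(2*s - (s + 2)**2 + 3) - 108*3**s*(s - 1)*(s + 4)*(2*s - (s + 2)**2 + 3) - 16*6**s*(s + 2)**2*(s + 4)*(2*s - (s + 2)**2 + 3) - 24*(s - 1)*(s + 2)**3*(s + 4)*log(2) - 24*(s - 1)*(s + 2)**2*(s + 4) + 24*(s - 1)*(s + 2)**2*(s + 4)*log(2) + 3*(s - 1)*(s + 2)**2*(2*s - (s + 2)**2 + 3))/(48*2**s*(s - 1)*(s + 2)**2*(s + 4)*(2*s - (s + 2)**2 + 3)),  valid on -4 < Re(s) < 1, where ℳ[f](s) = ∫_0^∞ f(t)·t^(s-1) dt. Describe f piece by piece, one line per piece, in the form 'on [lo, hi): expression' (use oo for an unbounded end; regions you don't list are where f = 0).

peel off the shared t-power: t**2 on [0, 1/2); log(t)/t on [1/2, 1); log(t) on [1, 3/2); …
integrate the 5 segments split at 1/2, 1, 3/2, 3, then add the results
[0, 1/2) adds the kernel integral of t**4
for t in [1/2, 1): the term is ∫ t*log(t)·t^(s-1)
segment 1 to 3/2 holds t**2*log(t); add its integral
between 3/2 and 3 the integrand is t**2*exp(-t)·t^(s-1)
piece [3, ∞): integrate 1/t against the kernel

on [0, 1/2): t**4
on [1/2, 1): t*log(t)
on [1, 3/2): t**2*log(t)
on [3/2, 3): t**2*exp(-t)
on [3, oo): 1/t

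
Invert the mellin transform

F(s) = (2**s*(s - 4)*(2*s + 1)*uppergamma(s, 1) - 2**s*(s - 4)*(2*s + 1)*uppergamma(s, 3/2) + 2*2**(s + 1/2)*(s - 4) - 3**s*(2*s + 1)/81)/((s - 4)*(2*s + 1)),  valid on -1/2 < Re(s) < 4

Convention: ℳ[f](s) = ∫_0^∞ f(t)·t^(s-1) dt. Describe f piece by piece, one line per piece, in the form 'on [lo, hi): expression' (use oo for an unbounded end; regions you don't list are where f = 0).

f breaks at 2, 3 into 3 integrals to sum
on [0, 2): add ∫ sqrt(t)·t^(s-1) dt
the [2, 3) slice contributes ∫ exp(-t/2)·t^(s-1) dt
[3, ∞) adds the kernel integral of t**(-4)

on [0, 2): sqrt(t)
on [2, 3): exp(-t/2)
on [3, oo): t**(-4)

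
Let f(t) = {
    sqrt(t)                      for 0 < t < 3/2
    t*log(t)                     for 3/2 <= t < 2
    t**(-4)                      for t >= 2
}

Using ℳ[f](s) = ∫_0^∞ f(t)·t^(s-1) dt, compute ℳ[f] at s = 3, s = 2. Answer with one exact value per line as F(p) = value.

F(3) = -81*log(3)/64 - 47/256 + 27*sqrt(6)/56 + 337*log(2)/64
F(2) = -9*log(3)/8 - 7/18 + 9*sqrt(6)/20 + 91*log(2)/24

split f at 3/2, 2: ℳ[f](s) collects 3 kernel integrals
piece [0, 3/2): integrate sqrt(t) against the kernel
[3/2, 2) adds the kernel integral of t*log(t)
on [2, ∞): add ∫ t**(-4)·t^(s-1) dt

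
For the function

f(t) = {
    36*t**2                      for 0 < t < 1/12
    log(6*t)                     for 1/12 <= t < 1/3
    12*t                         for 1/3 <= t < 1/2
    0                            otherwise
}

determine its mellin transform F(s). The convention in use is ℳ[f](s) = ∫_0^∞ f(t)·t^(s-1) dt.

invert the common scale on t to get 4*t**2 on [0, 1/4); log(2*t) on [1/4, 1); 4*t on [1, 3/2)
strip the common scale on t: t**2 on [0, 1/2); log(t) on [1/2, 2); 2*t on [2, 3)
decompose at 1/12, 1/3; ℳ[f](s) sums the 3 pieces' integrals
∫ 36*t**2·t^(s-1) over [0, 1/12)
over [1/12, 1/3), the kernel integral of log(6*t) enters the sum
segment [1/3, 1/2) carries 12*t; integrate it

(-16*2**(2*s)*s**2*(s + 2) + 4*2**(2*s)*s*(s + 1)*(s + 2)*log(2) - 4*2**(2*s)*(s + 1)*(s + 2) + 24*6**s*s**2*(s + 2) + s**2*(s + 1) + 4*s*(s + 1)*(s + 2)*log(2) + 4*(s + 1)*(s + 2))/(4*12**s*s**2*(s + 1)*(s + 2))
  Re(s) > -2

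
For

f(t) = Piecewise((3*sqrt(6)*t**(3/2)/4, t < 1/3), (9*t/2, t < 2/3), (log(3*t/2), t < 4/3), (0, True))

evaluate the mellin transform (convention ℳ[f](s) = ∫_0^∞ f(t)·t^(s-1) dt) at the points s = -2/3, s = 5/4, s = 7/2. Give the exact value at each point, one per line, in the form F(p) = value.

F(-2/3) = 3*3**(2/3)*(-120 - 15*2**(2/3) - 10*2**(2/3)*log(2) + 8*sqrt(2) + 150*2**(1/3))/80
F(5/4) = 3**(3/4)*(-2037*sqrt(2) - 550 + 2640*sqrt(2)*log(2) + 3256*2**(1/4))/7425
F(7/2) = sqrt(3)*(-31700 + 17747*sqrt(2) + 107520*log(2))/238140

remove the common scale on t first: t**(3/2) on [0, 1/2); 3*t on [1/2, 1); log(t) on [1, 2)
along the cuts 1/3, 2/3, ℳ[f](s) splits into 3 integrals
piece [0, 1/3): integrate 3*sqrt(6)*t**(3/2)/4 against the kernel
∫ 9*t/2·t^(s-1) over [1/3, 2/3)
over [2/3, 4/3), the kernel integral of log(3*t/2) enters the sum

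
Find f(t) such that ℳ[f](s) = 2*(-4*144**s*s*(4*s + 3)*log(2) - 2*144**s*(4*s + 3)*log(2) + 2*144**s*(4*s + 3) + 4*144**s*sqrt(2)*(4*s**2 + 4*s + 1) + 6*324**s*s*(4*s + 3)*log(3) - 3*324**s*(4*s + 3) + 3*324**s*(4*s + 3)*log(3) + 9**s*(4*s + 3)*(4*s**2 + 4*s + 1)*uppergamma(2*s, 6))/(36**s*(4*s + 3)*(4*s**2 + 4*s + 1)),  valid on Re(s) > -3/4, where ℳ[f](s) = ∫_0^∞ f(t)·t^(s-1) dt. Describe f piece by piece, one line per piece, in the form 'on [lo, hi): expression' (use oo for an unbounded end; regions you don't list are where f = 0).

on [0, 4): t**(3/4)
on [4, 9): sqrt(t)*log(sqrt(t))
on [9, oo): exp(-2*sqrt(t))

back out the power substitution: t**(3/2) on [0, 2); t*log(t) on [2, 3); exp(-2*t) on [3, ∞)
the 3 pieces separated at 4, 9 each add one integral
over [0, 4), the kernel integral of t**(3/4) enters the sum
segment [4, 9) carries sqrt(t)*log(sqrt(t)); integrate it
over [9, ∞), the kernel integral of exp(-2*sqrt(t)) enters the sum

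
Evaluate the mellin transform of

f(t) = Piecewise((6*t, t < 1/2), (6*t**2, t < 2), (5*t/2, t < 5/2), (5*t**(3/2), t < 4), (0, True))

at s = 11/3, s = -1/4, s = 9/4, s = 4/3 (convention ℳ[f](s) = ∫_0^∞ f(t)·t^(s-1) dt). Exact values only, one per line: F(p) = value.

summing 4 kernel integrals split by 1/2, 2, 5/2 yields ℳ[f](s)
for t in [0, 1/2): the term is ∫ 6*t·t^(s-1)
[1/2, 2) adds the kernel integral of 6*t**2
∫ over [2, 5/2) of 5*t/2·t^(s-1) joins the sum
[5/2, 4) adds the kernel integral of 5*t**(3/2)

F(11/3) = -46875*2**(5/6)*5**(1/6)/992 + 9375*2**(1/3)*5**(2/3)/896 + 3012*2**(2/3)/119 + 58492275*2**(1/3)/59024
F(-1/4) = -5*2**(3/4)*5**(1/4) + 22*2**(1/4)/7 + 74*2**(3/4)/21 + 5*2**(1/4)*5**(3/4)/3 + 16*sqrt(2)
F(9/4) = -125*2**(1/4)*5**(3/4)/12 + 63*2**(3/4)/884 + 625*2**(3/4)*5**(1/4)/104 + 3632*2**(1/4)/221 + 512*sqrt(2)/3
F(4/3) = -375*2**(1/6)*5**(5/6)/68 + 375*2**(2/3)*5**(1/3)/112 + 354*2**(1/3)/35 + 539589*2**(2/3)/9520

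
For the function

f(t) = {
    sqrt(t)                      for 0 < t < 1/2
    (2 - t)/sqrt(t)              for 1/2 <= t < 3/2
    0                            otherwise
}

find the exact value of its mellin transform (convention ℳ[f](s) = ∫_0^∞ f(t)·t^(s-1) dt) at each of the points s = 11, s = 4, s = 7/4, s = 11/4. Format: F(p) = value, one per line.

invert the shared t-power to get 1 on [0, 1/2); (2 - t)/t on [1/2, 3/2)
undo the shared t-power: t on [0, 1/2); 2 - t on [1/2, 3/2)
summing 2 kernel integrals split by 1/2 yields ℳ[f](s)
between 0 and 1/2 the integrand is sqrt(t)·t^(s-1)
for t in [1/2, 3/2): the term is ∫ (2 - t)/sqrt(t)·t^(s-1)

F(11) = sqrt(2)*(-50 + 1712421*sqrt(3))/989184
F(4) = sqrt(2)*(-22 + 405*sqrt(3))/1008
F(7/4) = 2**(3/4)*(-26 + 63*3**(1/4))/90
F(11/4) = 2**(3/4)*(-34 + 225*3**(1/4))/468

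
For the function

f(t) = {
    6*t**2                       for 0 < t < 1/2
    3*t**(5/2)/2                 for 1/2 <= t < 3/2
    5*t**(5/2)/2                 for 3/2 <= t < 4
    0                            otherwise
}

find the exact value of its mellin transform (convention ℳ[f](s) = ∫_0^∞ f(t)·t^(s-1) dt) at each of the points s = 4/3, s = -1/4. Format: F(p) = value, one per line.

F(4/3) = -81*2**(1/6)*3**(5/6)/184 - 9*2**(1/6)/368 + 153807*2**(2/3)/1840
F(-1/4) = -2**(3/4)*3**(1/4)/2 - 2**(3/4)/12 + 6*2**(1/4)/7 + 160*sqrt(2)/9

breakpoints 1/2, 3/2: one integral from each of the 3 segments
piece [0, 1/2): integrate 6*t**2 against the kernel
on [1/2, 3/2) integrate f = 3*t**(5/2)/2 against the kernel
between 3/2 and 4 the integrand is 5*t**(5/2)/2·t^(s-1)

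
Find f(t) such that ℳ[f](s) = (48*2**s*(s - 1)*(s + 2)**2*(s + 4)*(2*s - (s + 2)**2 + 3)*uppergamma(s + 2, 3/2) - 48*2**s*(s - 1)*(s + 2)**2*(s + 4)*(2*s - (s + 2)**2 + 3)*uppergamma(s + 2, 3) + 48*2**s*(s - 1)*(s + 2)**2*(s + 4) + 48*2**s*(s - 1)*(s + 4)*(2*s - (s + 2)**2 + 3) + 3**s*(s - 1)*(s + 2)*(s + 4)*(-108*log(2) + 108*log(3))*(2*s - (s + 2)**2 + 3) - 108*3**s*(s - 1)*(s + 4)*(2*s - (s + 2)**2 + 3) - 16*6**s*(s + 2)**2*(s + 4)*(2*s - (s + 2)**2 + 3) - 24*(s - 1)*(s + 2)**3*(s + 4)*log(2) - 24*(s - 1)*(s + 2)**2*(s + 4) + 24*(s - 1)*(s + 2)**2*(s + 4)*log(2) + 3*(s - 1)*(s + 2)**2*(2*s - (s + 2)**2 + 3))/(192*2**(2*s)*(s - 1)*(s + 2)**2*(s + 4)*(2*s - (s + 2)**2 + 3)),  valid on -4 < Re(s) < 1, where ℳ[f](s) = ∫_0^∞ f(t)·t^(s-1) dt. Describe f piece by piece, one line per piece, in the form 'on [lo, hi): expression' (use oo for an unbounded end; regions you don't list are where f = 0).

the shared t-power comes off first: 4*t**2 on [0, 1/4); log(2*t)/(2*t) on [1/4, 1/2); log(2*t) on [1/2, 3/4); …
invert the common scale on t to get t**2 on [0, 1/2); log(t)/t on [1/2, 1); log(t) on [1, 3/2); …
cuts at 1/4, 1/2, 3/4, 3/2: linearity sums the 5 kernel integrals
over [0, 1/4), the kernel integral of 4*t**4 enters the sum
the [1/4, 1/2) slice contributes ∫ t*log(2*t)/2·t^(s-1) dt
[1/2, 3/4) adds the kernel integral of t**2*log(2*t)
piece [3/4, 3/2): integrate t**2*exp(-2*t) against the kernel
on [3/2, ∞) integrate f = 1/(8*t) against the kernel

on [0, 1/4): 4*t**4
on [1/4, 1/2): t*log(2*t)/2
on [1/2, 3/4): t**2*log(2*t)
on [3/4, 3/2): t**2*exp(-2*t)
on [3/2, oo): 1/(8*t)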